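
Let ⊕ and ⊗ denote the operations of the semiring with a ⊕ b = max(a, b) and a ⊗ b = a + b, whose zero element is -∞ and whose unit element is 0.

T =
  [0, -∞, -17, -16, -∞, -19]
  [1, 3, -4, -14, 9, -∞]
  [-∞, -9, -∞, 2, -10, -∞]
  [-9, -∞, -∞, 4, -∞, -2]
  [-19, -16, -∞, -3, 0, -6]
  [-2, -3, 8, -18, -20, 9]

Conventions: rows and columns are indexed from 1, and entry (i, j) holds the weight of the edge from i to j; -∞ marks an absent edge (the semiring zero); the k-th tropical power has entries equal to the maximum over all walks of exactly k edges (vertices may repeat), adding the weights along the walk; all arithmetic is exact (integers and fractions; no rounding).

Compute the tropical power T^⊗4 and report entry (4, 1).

T^⊗2:
  [0, -22, -11, -12, -27, -10]
  [4, 6, -1, 6, 12, 3]
  [-7, -6, -13, 6, 0, 0]
  [-4, -5, 6, 8, -22, 7]
  [-8, -9, 2, 1, 0, 3]
  [7, 6, 17, 10, 6, 18]
T^⊗3:
  [0, -13, -2, -8, -13, -1]
  [7, 9, 11, 10, 15, 12]
  [-2, -3, 8, 10, 3, 9]
  [5, 4, 15, 12, 4, 16]
  [1, 0, 11, 5, 0, 12]
  [16, 15, 26, 19, 15, 27]
T^⊗4:
  [0, -4, 7, 0, -4, 8]
  [10, 12, 20, 14, 18, 21]
  [7, 6, 17, 14, 6, 18]
  [14, 13, 24, 17, 13, 25]
  [10, 9, 20, 13, 9, 21]
  [25, 24, 35, 28, 24, 36]
Key observation: the optimum is the walk 4->6->6->6->1, with weight (-2) + 9 + 9 + (-2) = 14.
Optimal value attained by: walk 4->6->6->6->1.
Answer: (T^⊗4)[4][1] = 14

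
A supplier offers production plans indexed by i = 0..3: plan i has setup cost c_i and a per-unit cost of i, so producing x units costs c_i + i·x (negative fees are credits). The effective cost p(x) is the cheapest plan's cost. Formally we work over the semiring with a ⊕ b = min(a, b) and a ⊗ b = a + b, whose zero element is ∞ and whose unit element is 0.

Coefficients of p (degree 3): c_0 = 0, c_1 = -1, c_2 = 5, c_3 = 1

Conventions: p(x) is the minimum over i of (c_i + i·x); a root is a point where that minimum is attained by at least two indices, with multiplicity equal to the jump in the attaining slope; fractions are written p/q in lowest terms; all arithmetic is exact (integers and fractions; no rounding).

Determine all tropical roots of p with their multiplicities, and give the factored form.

hull edge (i=0, c=0) to (i=1, c=-1): slope -1, span 1
hull edge (i=1, c=-1) to (i=3, c=1): slope 1, span 2
Factored form: p(x) = 1 ⊗ (x ⊕ (-1)) ⊗ (x ⊕ (-1)) ⊗ (x ⊕ 1)
Answer: roots = -1 (mult 2), 1 (mult 1)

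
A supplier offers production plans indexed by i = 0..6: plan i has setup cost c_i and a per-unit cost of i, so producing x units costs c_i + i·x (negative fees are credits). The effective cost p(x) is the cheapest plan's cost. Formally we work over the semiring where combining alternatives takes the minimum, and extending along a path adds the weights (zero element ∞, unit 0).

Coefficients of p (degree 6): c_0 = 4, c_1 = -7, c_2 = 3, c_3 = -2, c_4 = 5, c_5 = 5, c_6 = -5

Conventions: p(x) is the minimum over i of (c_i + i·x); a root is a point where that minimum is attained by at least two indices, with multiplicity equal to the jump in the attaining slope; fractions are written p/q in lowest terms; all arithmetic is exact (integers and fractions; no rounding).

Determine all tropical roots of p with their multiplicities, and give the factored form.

hull edge (i=0, c=4) to (i=1, c=-7): slope -11, span 1
hull edge (i=1, c=-7) to (i=6, c=-5): slope 2/5, span 5
Factored form: p(x) = -5 ⊗ (x ⊕ (-2/5)) ⊗ (x ⊕ (-2/5)) ⊗ (x ⊕ (-2/5)) ⊗ (x ⊕ (-2/5)) ⊗ (x ⊕ (-2/5)) ⊗ (x ⊕ 11)
Answer: roots = -2/5 (mult 5), 11 (mult 1)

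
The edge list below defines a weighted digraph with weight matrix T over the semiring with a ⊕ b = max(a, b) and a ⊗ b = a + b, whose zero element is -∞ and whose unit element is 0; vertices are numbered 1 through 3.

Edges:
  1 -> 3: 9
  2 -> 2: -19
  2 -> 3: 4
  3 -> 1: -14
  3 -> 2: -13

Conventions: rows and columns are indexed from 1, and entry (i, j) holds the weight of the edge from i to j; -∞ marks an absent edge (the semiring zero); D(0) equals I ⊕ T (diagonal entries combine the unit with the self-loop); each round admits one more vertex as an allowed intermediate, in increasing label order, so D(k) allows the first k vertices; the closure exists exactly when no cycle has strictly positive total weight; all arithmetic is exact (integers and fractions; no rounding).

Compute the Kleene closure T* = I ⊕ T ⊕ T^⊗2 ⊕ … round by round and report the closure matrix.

D(0):
  [0, -∞, 9]
  [-∞, 0, 4]
  [-14, -13, 0]
D(1):
  [0, -∞, 9]
  [-∞, 0, 4]
  [-14, -13, 0]
D(2):
  [0, -∞, 9]
  [-∞, 0, 4]
  [-14, -13, 0]
D(3):
  [0, -4, 9]
  [-10, 0, 4]
  [-14, -13, 0]
Answer: T* = [[0, -4, 9], [-10, 0, 4], [-14, -13, 0]]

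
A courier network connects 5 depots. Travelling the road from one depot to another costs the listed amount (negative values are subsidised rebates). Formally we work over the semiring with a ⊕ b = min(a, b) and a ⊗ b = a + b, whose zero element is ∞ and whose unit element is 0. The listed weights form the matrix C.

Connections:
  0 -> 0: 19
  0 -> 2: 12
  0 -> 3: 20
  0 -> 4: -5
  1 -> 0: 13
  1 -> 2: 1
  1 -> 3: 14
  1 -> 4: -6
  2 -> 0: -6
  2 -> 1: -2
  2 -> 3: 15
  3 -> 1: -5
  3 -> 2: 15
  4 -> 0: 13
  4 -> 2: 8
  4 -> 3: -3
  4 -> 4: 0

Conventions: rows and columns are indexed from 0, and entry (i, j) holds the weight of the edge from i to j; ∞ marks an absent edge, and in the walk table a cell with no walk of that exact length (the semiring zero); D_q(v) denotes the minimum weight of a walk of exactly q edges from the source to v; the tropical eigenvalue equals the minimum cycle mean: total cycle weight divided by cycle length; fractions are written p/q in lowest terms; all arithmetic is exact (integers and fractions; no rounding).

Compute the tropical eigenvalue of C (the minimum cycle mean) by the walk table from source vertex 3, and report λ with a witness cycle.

q=0: [∞, ∞, ∞, 0, ∞]
q=1: [∞, -5, 15, ∞, ∞]
q=2: [8, 13, -4, 9, -11]
q=3: [-10, -6, -3, -14, -11]
q=4: [-9, -19, -5, -14, -15]
q=5: [-11, -19, -18, -18, -25]
Optimal cycle mean attained by: cycle 1->4->3->1, total (-6) + (-3) + (-5), length 3.
Answer: λ = -14/3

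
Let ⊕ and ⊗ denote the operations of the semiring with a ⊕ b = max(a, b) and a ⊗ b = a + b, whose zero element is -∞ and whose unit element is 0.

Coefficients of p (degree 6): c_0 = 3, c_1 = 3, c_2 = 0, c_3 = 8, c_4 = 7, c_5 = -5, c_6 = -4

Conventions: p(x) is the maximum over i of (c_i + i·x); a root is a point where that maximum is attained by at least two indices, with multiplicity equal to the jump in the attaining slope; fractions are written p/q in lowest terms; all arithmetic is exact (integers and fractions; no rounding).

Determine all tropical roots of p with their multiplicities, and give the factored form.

hull edge (i=0, c=3) to (i=3, c=8): slope 5/3, span 3
hull edge (i=3, c=8) to (i=4, c=7): slope -1, span 1
hull edge (i=4, c=7) to (i=6, c=-4): slope -11/2, span 2
Factored form: p(x) = -4 ⊗ (x ⊕ (-5/3)) ⊗ (x ⊕ (-5/3)) ⊗ (x ⊕ (-5/3)) ⊗ (x ⊕ 1) ⊗ (x ⊕ 11/2) ⊗ (x ⊕ 11/2)
Answer: roots = -5/3 (mult 3), 1 (mult 1), 11/2 (mult 2)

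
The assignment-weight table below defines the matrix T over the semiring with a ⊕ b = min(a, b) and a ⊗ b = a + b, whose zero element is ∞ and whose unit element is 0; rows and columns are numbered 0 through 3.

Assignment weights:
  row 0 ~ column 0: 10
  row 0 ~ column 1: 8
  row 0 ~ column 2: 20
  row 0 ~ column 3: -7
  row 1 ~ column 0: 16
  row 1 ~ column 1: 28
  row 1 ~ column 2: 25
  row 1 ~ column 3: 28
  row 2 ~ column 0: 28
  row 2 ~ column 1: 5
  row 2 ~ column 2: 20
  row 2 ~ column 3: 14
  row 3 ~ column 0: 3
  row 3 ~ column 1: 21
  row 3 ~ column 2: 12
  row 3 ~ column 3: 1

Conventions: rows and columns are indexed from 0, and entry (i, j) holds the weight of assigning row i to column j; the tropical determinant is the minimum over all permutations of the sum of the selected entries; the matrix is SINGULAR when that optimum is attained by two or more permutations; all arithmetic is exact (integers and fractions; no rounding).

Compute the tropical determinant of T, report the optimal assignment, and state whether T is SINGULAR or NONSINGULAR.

σ = (0, 1, 2, 3): 10 + 28 + 20 + 1 = 59
σ = (0, 1, 3, 2): 10 + 28 + 14 + 12 = 64
σ = (0, 2, 1, 3): 10 + 25 + 5 + 1 = 41
σ = (0, 2, 3, 1): 10 + 25 + 14 + 21 = 70
σ = (0, 3, 1, 2): 10 + 28 + 5 + 12 = 55
σ = (0, 3, 2, 1): 10 + 28 + 20 + 21 = 79
σ = (1, 0, 2, 3): 8 + 16 + 20 + 1 = 45
σ = (1, 0, 3, 2): 8 + 16 + 14 + 12 = 50
σ = (1, 2, 0, 3): 8 + 25 + 28 + 1 = 62
σ = (1, 2, 3, 0): 8 + 25 + 14 + 3 = 50
σ = (1, 3, 0, 2): 8 + 28 + 28 + 12 = 76
σ = (1, 3, 2, 0): 8 + 28 + 20 + 3 = 59
σ = (2, 0, 1, 3): 20 + 16 + 5 + 1 = 42
σ = (2, 0, 3, 1): 20 + 16 + 14 + 21 = 71
σ = (2, 1, 0, 3): 20 + 28 + 28 + 1 = 77
σ = (2, 1, 3, 0): 20 + 28 + 14 + 3 = 65
σ = (2, 3, 0, 1): 20 + 28 + 28 + 21 = 97
σ = (2, 3, 1, 0): 20 + 28 + 5 + 3 = 56
σ = (3, 0, 1, 2): (-7) + 16 + 5 + 12 = 26
σ = (3, 0, 2, 1): (-7) + 16 + 20 + 21 = 50
σ = (3, 1, 0, 2): (-7) + 28 + 28 + 12 = 61
σ = (3, 1, 2, 0): (-7) + 28 + 20 + 3 = 44
σ = (3, 2, 0, 1): (-7) + 25 + 28 + 21 = 67
σ = (3, 2, 1, 0): (-7) + 25 + 5 + 3 = 26
Optimal value attained by: σ = (3, 0, 1, 2).
Answer: det⊕(T) = 26; verdict: SINGULAR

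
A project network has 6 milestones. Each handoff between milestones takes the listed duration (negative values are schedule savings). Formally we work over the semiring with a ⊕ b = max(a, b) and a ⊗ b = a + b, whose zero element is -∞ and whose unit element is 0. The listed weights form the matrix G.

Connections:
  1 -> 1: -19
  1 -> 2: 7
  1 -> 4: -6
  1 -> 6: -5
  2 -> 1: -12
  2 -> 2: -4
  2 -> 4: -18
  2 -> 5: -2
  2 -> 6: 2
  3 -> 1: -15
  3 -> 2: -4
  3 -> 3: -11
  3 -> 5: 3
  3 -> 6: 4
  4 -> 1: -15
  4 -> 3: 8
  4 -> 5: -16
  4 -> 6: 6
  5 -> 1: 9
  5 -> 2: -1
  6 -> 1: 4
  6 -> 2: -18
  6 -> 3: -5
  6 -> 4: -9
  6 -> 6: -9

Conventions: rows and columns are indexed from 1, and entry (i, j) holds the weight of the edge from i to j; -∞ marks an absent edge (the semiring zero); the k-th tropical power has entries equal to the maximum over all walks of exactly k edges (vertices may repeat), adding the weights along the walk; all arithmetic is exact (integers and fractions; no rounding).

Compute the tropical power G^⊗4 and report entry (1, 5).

G^⊗2:
  [-1, 3, 2, -11, 5, 9]
  [7, -3, -3, -7, -6, -2]
  [12, 2, -1, -5, -6, -2]
  [10, 4, 1, -3, 11, 12]
  [-10, 16, -∞, 3, -3, 4]
  [-5, 11, -1, -2, -2, -1]
G^⊗3:
  [14, 6, 4, 0, 5, 6]
  [3, 14, 1, 1, 0, 2]
  [3, 19, 3, 6, 2, 7]
  [20, 17, 7, 4, 4, 6]
  [8, 12, 11, -2, 14, 18]
  [7, 7, 6, -7, 9, 13]
G^⊗4:
  [14, 21, 8, 8, 7, 9]
  [9, 10, 9, -3, 12, 16]
  [11, 15, 14, 1, 17, 21]
  [13, 27, 12, 14, 15, 19]
  [23, 15, 13, 9, 14, 15]
  [18, 14, 8, 4, 9, 10]
Key observation: the optimum is the walk 1->2->6->3->5, with weight 7 + 2 + (-5) + 3 = 7.
Optimal value attained by: walk 1->2->6->3->5.
Answer: (G^⊗4)[1][5] = 7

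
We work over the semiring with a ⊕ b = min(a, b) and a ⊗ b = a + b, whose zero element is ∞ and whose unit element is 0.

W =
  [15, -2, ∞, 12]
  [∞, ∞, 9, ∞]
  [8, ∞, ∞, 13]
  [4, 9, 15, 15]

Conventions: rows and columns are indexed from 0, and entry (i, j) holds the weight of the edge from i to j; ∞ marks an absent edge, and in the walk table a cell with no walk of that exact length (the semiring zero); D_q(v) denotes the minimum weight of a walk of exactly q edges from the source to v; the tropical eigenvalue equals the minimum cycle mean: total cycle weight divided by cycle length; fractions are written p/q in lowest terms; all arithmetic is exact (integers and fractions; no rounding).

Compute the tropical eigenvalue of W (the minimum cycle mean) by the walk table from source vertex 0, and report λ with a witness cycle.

q=0: [0, ∞, ∞, ∞]
q=1: [15, -2, ∞, 12]
q=2: [16, 13, 7, 27]
q=3: [15, 14, 22, 20]
q=4: [24, 13, 23, 27]
Optimal cycle mean attained by: cycle 0->1->2->0, total (-2) + 9 + 8, length 3.
Answer: λ = 5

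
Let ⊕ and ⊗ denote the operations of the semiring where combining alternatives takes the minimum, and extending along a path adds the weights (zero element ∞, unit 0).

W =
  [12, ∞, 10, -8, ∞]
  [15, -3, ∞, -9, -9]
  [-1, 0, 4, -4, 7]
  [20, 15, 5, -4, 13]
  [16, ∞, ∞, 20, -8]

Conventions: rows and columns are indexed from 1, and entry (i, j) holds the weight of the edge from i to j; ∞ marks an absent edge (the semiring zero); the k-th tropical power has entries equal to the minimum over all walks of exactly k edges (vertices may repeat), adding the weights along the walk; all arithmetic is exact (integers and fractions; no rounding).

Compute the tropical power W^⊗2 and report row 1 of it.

W^⊗2:
  [9, 7, -3, -12, 5]
  [7, -6, -4, -13, -17]
  [3, -3, 1, -9, -9]
  [4, 5, 1, -8, 5]
  [8, 35, 25, 8, -16]
Answer: row 1 of W^⊗2 = [9, 7, -3, -12, 5]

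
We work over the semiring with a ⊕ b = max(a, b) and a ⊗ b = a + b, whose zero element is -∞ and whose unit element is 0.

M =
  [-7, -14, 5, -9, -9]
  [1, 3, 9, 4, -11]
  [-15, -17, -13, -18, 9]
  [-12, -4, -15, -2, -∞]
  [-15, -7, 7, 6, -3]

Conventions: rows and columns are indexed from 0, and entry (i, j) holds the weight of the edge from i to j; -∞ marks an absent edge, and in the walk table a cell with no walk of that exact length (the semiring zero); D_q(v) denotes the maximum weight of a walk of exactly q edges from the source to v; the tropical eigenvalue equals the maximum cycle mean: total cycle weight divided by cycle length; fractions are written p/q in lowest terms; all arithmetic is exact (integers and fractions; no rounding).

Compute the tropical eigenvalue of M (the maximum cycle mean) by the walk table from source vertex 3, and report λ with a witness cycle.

q=0: [-∞, -∞, -∞, 0, -∞]
q=1: [-12, -4, -15, -2, -∞]
q=2: [-3, -1, 5, 0, -6]
q=3: [0, 2, 8, 3, 14]
q=4: [3, 7, 21, 20, 17]
q=5: [8, 16, 24, 23, 30]
Optimal cycle mean attained by: cycle 2->4->2, total 9 + 7, length 2.
Answer: λ = 8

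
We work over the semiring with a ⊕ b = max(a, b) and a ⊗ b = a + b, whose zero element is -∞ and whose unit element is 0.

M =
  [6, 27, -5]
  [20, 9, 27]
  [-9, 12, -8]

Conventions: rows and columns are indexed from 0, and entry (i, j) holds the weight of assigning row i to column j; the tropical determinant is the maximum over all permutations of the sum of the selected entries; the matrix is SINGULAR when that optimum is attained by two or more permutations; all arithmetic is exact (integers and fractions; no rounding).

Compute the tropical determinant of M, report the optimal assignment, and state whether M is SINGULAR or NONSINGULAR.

σ = (0, 1, 2): 6 + 9 + (-8) = 7
σ = (0, 2, 1): 6 + 27 + 12 = 45
σ = (1, 0, 2): 27 + 20 + (-8) = 39
σ = (1, 2, 0): 27 + 27 + (-9) = 45
σ = (2, 0, 1): (-5) + 20 + 12 = 27
σ = (2, 1, 0): (-5) + 9 + (-9) = -5
Optimal value attained by: σ = (0, 2, 1).
Answer: det⊕(M) = 45; verdict: SINGULAR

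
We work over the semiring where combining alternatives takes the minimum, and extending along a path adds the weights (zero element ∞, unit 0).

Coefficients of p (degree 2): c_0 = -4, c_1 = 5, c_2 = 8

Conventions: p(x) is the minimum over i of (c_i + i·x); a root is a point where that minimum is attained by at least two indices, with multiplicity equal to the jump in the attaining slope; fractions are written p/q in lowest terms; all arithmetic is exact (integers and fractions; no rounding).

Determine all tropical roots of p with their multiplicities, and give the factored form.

hull edge (i=0, c=-4) to (i=2, c=8): slope 6, span 2
Factored form: p(x) = 8 ⊗ (x ⊕ (-6)) ⊗ (x ⊕ (-6))
Answer: roots = -6 (mult 2)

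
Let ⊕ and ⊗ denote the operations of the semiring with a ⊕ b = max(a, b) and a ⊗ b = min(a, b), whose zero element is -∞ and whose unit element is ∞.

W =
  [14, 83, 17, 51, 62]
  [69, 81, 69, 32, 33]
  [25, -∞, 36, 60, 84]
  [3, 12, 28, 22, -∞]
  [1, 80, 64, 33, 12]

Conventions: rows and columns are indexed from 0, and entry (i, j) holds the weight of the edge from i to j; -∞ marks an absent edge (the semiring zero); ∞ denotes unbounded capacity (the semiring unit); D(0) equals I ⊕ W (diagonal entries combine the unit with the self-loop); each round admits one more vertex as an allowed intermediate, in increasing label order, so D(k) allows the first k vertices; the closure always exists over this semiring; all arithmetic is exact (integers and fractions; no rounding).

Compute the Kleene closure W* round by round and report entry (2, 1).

D(0):
  [∞, 83, 17, 51, 62]
  [69, ∞, 69, 32, 33]
  [25, -∞, ∞, 60, 84]
  [3, 12, 28, ∞, -∞]
  [1, 80, 64, 33, ∞]
D(1):
  [∞, 83, 17, 51, 62]
  [69, ∞, 69, 51, 62]
  [25, 25, ∞, 60, 84]
  [3, 12, 28, ∞, 3]
  [1, 80, 64, 33, ∞]
D(2):
  [∞, 83, 69, 51, 62]
  [69, ∞, 69, 51, 62]
  [25, 25, ∞, 60, 84]
  [12, 12, 28, ∞, 12]
  [69, 80, 69, 51, ∞]
D(3):
  [∞, 83, 69, 60, 69]
  [69, ∞, 69, 60, 69]
  [25, 25, ∞, 60, 84]
  [25, 25, 28, ∞, 28]
  [69, 80, 69, 60, ∞]
D(4):
  [∞, 83, 69, 60, 69]
  [69, ∞, 69, 60, 69]
  [25, 25, ∞, 60, 84]
  [25, 25, 28, ∞, 28]
  [69, 80, 69, 60, ∞]
D(5):
  [∞, 83, 69, 60, 69]
  [69, ∞, 69, 60, 69]
  [69, 80, ∞, 60, 84]
  [28, 28, 28, ∞, 28]
  [69, 80, 69, 60, ∞]
Answer: W*[2][1] = 80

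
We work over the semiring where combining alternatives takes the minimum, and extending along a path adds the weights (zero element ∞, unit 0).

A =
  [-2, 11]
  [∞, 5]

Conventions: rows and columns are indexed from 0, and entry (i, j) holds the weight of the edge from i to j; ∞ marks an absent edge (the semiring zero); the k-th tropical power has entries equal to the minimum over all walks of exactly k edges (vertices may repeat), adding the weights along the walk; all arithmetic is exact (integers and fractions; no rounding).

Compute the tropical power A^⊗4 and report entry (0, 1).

A^⊗2:
  [-4, 9]
  [∞, 10]
A^⊗3:
  [-6, 7]
  [∞, 15]
A^⊗4:
  [-8, 5]
  [∞, 20]
Key observation: the optimum is the walk 0->0->0->0->1, with weight (-2) + (-2) + (-2) + 11 = 5.
Optimal value attained by: walk 0->0->0->0->1.
Answer: (A^⊗4)[0][1] = 5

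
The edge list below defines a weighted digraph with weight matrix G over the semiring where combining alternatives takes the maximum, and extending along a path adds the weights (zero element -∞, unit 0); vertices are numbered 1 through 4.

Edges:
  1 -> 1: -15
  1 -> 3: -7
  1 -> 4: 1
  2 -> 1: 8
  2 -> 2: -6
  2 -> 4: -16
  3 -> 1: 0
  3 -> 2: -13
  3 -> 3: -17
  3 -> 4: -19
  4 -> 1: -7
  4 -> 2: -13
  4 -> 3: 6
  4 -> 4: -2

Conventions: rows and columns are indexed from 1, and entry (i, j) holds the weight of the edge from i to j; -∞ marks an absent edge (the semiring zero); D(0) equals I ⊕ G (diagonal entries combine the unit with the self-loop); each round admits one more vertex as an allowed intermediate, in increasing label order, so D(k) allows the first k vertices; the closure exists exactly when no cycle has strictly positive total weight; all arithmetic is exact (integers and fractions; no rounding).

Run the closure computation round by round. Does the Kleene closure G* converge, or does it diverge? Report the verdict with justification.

D(0):
  [0, -∞, -7, 1]
  [8, 0, -∞, -16]
  [0, -13, 0, -19]
  [-7, -13, 6, 0]
D(1):
  [0, -∞, -7, 1]
  [8, 0, 1, 9]
  [0, -13, 0, 1]
  [-7, -13, 6, 0]
D(2):
  [0, -∞, -7, 1]
  [8, 0, 1, 9]
  [0, -13, 0, 1]
  [-5, -13, 6, 0]
Detection: at round 3, diagonal entry (4, 4) turns strictly positive.
Key observation: the cycle 4->3->1->4 has total weight 6 + 0 + 1, which is strictly positive.
Answer: DIVERGES — positive cycle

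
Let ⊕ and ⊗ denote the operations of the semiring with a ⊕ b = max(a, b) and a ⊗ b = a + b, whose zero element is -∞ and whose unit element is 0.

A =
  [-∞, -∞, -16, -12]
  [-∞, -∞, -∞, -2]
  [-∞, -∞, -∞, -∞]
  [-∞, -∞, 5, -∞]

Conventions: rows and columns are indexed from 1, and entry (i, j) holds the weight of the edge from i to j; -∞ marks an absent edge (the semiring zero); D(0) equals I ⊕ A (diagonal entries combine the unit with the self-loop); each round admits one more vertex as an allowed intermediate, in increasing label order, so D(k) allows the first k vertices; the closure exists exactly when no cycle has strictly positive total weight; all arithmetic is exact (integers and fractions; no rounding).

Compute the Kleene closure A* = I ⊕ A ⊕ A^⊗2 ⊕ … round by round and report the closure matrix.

D(0):
  [0, -∞, -16, -12]
  [-∞, 0, -∞, -2]
  [-∞, -∞, 0, -∞]
  [-∞, -∞, 5, 0]
D(1):
  [0, -∞, -16, -12]
  [-∞, 0, -∞, -2]
  [-∞, -∞, 0, -∞]
  [-∞, -∞, 5, 0]
D(2):
  [0, -∞, -16, -12]
  [-∞, 0, -∞, -2]
  [-∞, -∞, 0, -∞]
  [-∞, -∞, 5, 0]
D(3):
  [0, -∞, -16, -12]
  [-∞, 0, -∞, -2]
  [-∞, -∞, 0, -∞]
  [-∞, -∞, 5, 0]
D(4):
  [0, -∞, -7, -12]
  [-∞, 0, 3, -2]
  [-∞, -∞, 0, -∞]
  [-∞, -∞, 5, 0]
Answer: A* = [[0, -∞, -7, -12], [-∞, 0, 3, -2], [-∞, -∞, 0, -∞], [-∞, -∞, 5, 0]]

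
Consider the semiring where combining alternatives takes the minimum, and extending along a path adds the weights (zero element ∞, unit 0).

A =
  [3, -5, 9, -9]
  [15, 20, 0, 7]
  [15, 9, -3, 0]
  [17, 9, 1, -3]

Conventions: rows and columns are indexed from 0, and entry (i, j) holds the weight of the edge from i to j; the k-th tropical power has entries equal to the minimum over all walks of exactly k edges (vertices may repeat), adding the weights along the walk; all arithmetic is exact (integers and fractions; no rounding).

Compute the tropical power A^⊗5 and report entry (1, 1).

A^⊗2:
  [6, -2, -8, -12]
  [15, 9, -3, 0]
  [12, 6, -6, -3]
  [14, 6, -2, -6]
A^⊗3:
  [5, -3, -11, -15]
  [12, 6, -6, -3]
  [9, 3, -9, -6]
  [11, 3, -5, -9]
A^⊗4:
  [2, -6, -14, -18]
  [9, 3, -9, -6]
  [6, 0, -12, -9]
  [8, 0, -8, -12]
A^⊗5:
  [-1, -9, -17, -21]
  [6, 0, -12, -9]
  [3, -3, -15, -12]
  [5, -3, -11, -15]
Key observation: the optimum is the walk 1->2->2->2->2->1, with weight 0 + (-3) + (-3) + (-3) + 9 = 0.
Optimal value attained by: walk 1->2->2->2->2->1.
Answer: (A^⊗5)[1][1] = 0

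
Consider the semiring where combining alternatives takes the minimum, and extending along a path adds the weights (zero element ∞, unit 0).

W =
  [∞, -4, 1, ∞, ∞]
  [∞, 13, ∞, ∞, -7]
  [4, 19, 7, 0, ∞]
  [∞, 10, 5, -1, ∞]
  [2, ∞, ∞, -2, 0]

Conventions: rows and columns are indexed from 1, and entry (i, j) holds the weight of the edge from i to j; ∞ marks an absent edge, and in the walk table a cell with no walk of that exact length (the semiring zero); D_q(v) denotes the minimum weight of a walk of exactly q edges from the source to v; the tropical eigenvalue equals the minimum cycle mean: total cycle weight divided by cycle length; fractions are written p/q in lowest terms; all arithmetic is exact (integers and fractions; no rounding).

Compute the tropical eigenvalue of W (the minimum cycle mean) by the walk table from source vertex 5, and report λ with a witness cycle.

q=0: [∞, ∞, ∞, ∞, 0]
q=1: [2, ∞, ∞, -2, 0]
q=2: [2, -2, 3, -3, 0]
q=3: [2, -2, 2, -4, -9]
q=4: [-7, -2, 1, -11, -9]
q=5: [-7, -11, -6, -12, -9]
Optimal cycle mean attained by: cycle 1->2->5->1, total (-4) + (-7) + 2, length 3.
Answer: λ = -3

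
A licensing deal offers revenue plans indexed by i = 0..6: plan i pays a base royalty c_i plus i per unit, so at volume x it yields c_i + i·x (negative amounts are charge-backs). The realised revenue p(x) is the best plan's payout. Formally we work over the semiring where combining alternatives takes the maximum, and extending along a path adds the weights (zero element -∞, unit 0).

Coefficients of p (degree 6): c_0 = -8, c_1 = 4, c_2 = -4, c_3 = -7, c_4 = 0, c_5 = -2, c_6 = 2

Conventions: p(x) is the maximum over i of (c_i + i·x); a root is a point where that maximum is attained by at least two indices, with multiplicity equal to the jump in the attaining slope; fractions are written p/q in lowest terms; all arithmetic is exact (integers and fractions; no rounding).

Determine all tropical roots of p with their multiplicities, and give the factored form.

hull edge (i=0, c=-8) to (i=1, c=4): slope 12, span 1
hull edge (i=1, c=4) to (i=6, c=2): slope -2/5, span 5
Factored form: p(x) = 2 ⊗ (x ⊕ (-12)) ⊗ (x ⊕ 2/5) ⊗ (x ⊕ 2/5) ⊗ (x ⊕ 2/5) ⊗ (x ⊕ 2/5) ⊗ (x ⊕ 2/5)
Answer: roots = -12 (mult 1), 2/5 (mult 5)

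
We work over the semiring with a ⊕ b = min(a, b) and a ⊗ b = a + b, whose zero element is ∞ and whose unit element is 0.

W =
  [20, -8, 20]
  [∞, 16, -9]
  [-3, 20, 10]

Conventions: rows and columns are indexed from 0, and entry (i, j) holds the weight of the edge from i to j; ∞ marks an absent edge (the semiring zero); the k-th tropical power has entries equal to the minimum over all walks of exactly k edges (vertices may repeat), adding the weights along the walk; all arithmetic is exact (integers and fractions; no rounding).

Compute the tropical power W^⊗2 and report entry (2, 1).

W^⊗2:
  [17, 8, -17]
  [-12, 11, 1]
  [7, -11, 11]
Key observation: the optimum is the walk 2->0->1, with weight (-3) + (-8) = -11.
Optimal value attained by: walk 2->0->1.
Answer: (W^⊗2)[2][1] = -11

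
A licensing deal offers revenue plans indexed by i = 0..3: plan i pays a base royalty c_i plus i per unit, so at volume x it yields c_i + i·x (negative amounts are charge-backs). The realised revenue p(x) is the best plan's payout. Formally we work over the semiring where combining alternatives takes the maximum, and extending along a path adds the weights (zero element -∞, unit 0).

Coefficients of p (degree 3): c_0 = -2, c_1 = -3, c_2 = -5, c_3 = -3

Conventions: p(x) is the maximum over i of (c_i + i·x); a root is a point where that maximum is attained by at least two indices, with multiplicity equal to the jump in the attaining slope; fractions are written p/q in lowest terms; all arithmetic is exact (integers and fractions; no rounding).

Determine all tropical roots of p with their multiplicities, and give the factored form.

hull edge (i=0, c=-2) to (i=3, c=-3): slope -1/3, span 3
Factored form: p(x) = -3 ⊗ (x ⊕ 1/3) ⊗ (x ⊕ 1/3) ⊗ (x ⊕ 1/3)
Answer: roots = 1/3 (mult 3)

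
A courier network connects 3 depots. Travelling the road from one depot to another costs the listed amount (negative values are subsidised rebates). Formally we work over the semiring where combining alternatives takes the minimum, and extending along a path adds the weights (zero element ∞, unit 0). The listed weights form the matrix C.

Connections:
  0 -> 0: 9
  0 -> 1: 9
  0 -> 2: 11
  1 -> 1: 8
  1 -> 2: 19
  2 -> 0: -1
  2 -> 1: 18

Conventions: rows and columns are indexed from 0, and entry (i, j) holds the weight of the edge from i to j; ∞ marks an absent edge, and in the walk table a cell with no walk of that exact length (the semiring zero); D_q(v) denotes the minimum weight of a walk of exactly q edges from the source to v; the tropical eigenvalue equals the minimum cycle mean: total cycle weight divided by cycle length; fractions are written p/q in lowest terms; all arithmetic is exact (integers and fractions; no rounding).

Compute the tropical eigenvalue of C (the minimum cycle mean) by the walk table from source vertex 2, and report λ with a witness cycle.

q=0: [∞, ∞, 0]
q=1: [-1, 18, ∞]
q=2: [8, 8, 10]
q=3: [9, 16, 19]
Optimal cycle mean attained by: cycle 0->2->0, total 11 + (-1), length 2.
Answer: λ = 5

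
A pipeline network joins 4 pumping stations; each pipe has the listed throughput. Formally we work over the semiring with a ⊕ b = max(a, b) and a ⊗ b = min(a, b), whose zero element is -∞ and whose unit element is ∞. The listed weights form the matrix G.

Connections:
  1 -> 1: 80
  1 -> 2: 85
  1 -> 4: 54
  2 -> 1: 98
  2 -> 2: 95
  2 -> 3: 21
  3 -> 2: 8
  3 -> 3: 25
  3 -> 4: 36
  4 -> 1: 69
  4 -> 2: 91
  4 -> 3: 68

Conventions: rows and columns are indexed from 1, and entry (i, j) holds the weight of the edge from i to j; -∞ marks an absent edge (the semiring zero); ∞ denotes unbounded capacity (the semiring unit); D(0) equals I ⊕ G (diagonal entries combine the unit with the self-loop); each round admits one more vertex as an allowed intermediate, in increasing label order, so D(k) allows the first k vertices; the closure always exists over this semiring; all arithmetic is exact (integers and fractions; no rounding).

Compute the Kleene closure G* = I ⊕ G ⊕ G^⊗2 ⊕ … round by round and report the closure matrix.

D(0):
  [∞, 85, -∞, 54]
  [98, ∞, 21, -∞]
  [-∞, 8, ∞, 36]
  [69, 91, 68, ∞]
D(1):
  [∞, 85, -∞, 54]
  [98, ∞, 21, 54]
  [-∞, 8, ∞, 36]
  [69, 91, 68, ∞]
D(2):
  [∞, 85, 21, 54]
  [98, ∞, 21, 54]
  [8, 8, ∞, 36]
  [91, 91, 68, ∞]
D(3):
  [∞, 85, 21, 54]
  [98, ∞, 21, 54]
  [8, 8, ∞, 36]
  [91, 91, 68, ∞]
D(4):
  [∞, 85, 54, 54]
  [98, ∞, 54, 54]
  [36, 36, ∞, 36]
  [91, 91, 68, ∞]
Answer: G* = [[∞, 85, 54, 54], [98, ∞, 54, 54], [36, 36, ∞, 36], [91, 91, 68, ∞]]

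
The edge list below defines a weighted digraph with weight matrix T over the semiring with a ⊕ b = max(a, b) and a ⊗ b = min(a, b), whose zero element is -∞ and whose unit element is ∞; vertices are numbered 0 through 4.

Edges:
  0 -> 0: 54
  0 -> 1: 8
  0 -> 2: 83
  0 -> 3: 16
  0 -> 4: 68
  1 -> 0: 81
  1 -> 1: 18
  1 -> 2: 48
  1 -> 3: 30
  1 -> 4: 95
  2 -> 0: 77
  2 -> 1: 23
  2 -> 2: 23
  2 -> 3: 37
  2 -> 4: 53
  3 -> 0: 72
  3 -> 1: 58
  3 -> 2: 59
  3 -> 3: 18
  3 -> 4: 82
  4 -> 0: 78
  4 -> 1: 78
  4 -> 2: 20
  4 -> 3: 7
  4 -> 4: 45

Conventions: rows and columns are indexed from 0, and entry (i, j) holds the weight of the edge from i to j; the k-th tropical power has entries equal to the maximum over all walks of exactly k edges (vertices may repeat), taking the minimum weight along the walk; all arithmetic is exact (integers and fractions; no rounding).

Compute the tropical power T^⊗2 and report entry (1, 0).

T^⊗2:
  [77, 68, 54, 37, 54]
  [78, 78, 81, 37, 68]
  [54, 53, 77, 23, 68]
  [78, 78, 72, 37, 68]
  [78, 45, 78, 30, 78]
Key observation: the optimum is the walk 1->4->0, with weight 95 min 78 = 78.
Optimal value attained by: walk 1->4->0.
Answer: (T^⊗2)[1][0] = 78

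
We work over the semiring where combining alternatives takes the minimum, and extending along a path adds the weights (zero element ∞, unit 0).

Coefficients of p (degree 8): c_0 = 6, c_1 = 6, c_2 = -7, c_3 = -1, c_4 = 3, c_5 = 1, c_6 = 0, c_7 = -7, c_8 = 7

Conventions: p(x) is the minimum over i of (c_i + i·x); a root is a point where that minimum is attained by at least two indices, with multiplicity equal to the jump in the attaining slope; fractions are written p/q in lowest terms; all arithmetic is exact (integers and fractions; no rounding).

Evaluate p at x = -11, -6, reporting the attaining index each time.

p(-11) = min(6+0·(-11)=6, 6+1·(-11)=-5, -7+2·(-11)=-29, -1+3·(-11)=-34, 3+4·(-11)=-41, 1+5·(-11)=-54, 0+6·(-11)=-66, -7+7·(-11)=-84, 7+8·(-11)=-81) = -84 (attained by i=7)
p(-6) = min(6+0·(-6)=6, 6+1·(-6)=0, -7+2·(-6)=-19, -1+3·(-6)=-19, 3+4·(-6)=-21, 1+5·(-6)=-29, 0+6·(-6)=-36, -7+7·(-6)=-49, 7+8·(-6)=-41) = -49 (attained by i=7)
Answer: p(-11) = -84; p(-6) = -49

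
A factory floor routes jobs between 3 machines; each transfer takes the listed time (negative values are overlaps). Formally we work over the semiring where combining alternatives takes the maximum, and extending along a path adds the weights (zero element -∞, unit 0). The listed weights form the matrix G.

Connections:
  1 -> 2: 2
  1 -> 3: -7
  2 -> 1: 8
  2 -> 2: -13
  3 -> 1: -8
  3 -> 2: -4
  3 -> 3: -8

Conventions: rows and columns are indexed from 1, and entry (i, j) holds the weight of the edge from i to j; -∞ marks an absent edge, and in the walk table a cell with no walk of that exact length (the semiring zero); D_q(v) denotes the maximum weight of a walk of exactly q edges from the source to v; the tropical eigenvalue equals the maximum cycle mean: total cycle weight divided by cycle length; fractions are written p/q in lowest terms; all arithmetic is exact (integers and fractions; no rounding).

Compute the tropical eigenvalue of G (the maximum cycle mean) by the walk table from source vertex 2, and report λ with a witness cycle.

q=0: [-∞, 0, -∞]
q=1: [8, -13, -∞]
q=2: [-5, 10, 1]
q=3: [18, -3, -7]
Optimal cycle mean attained by: cycle 1->2->1, total 2 + 8, length 2.
Answer: λ = 5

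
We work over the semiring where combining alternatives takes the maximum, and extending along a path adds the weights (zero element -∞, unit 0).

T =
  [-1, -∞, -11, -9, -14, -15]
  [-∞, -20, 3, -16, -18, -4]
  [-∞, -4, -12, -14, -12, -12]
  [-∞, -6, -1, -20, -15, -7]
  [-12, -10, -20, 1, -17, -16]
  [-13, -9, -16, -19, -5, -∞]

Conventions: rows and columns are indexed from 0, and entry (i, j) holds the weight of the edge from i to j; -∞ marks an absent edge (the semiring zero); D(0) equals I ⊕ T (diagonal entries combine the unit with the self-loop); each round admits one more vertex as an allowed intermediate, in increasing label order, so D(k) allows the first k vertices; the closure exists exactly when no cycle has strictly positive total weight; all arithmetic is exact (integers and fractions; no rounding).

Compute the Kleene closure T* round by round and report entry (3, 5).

D(0):
  [0, -∞, -11, -9, -14, -15]
  [-∞, 0, 3, -16, -18, -4]
  [-∞, -4, 0, -14, -12, -12]
  [-∞, -6, -1, 0, -15, -7]
  [-12, -10, -20, 1, 0, -16]
  [-13, -9, -16, -19, -5, 0]
D(1):
  [0, -∞, -11, -9, -14, -15]
  [-∞, 0, 3, -16, -18, -4]
  [-∞, -4, 0, -14, -12, -12]
  [-∞, -6, -1, 0, -15, -7]
  [-12, -10, -20, 1, 0, -16]
  [-13, -9, -16, -19, -5, 0]
D(2):
  [0, -∞, -11, -9, -14, -15]
  [-∞, 0, 3, -16, -18, -4]
  [-∞, -4, 0, -14, -12, -8]
  [-∞, -6, -1, 0, -15, -7]
  [-12, -10, -7, 1, 0, -14]
  [-13, -9, -6, -19, -5, 0]
D(3):
  [0, -15, -11, -9, -14, -15]
  [-∞, 0, 3, -11, -9, -4]
  [-∞, -4, 0, -14, -12, -8]
  [-∞, -5, -1, 0, -13, -7]
  [-12, -10, -7, 1, 0, -14]
  [-13, -9, -6, -19, -5, 0]
D(4):
  [0, -14, -10, -9, -14, -15]
  [-∞, 0, 3, -11, -9, -4]
  [-∞, -4, 0, -14, -12, -8]
  [-∞, -5, -1, 0, -13, -7]
  [-12, -4, 0, 1, 0, -6]
  [-13, -9, -6, -19, -5, 0]
D(5):
  [0, -14, -10, -9, -14, -15]
  [-21, 0, 3, -8, -9, -4]
  [-24, -4, 0, -11, -12, -8]
  [-25, -5, -1, 0, -13, -7]
  [-12, -4, 0, 1, 0, -6]
  [-13, -9, -5, -4, -5, 0]
D(6):
  [0, -14, -10, -9, -14, -15]
  [-17, 0, 3, -8, -9, -4]
  [-21, -4, 0, -11, -12, -8]
  [-20, -5, -1, 0, -12, -7]
  [-12, -4, 0, 1, 0, -6]
  [-13, -9, -5, -4, -5, 0]
Answer: T*[3][5] = -7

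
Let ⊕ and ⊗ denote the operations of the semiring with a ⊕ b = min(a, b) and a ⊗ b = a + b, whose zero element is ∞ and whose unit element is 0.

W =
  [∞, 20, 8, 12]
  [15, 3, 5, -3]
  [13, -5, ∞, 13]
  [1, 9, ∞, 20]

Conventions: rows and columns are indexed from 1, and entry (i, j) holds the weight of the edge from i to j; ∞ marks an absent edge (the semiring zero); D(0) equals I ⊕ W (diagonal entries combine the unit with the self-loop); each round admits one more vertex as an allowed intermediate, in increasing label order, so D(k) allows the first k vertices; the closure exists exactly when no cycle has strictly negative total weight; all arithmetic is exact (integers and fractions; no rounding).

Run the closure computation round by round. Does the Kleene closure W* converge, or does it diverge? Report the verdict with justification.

D(0):
  [0, 20, 8, 12]
  [15, 0, 5, -3]
  [13, -5, 0, 13]
  [1, 9, ∞, 0]
D(1):
  [0, 20, 8, 12]
  [15, 0, 5, -3]
  [13, -5, 0, 13]
  [1, 9, 9, 0]
D(2):
  [0, 20, 8, 12]
  [15, 0, 5, -3]
  [10, -5, 0, -8]
  [1, 9, 9, 0]
D(3):
  [0, 3, 8, 0]
  [15, 0, 5, -3]
  [10, -5, 0, -8]
  [1, 4, 9, 0]
D(4):
  [0, 3, 8, 0]
  [-2, 0, 5, -3]
  [-7, -5, 0, -8]
  [1, 4, 9, 0]
Key observation: every diagonal entry stays at the unit through all rounds, so no improving cycle exists.
Answer: CONVERGES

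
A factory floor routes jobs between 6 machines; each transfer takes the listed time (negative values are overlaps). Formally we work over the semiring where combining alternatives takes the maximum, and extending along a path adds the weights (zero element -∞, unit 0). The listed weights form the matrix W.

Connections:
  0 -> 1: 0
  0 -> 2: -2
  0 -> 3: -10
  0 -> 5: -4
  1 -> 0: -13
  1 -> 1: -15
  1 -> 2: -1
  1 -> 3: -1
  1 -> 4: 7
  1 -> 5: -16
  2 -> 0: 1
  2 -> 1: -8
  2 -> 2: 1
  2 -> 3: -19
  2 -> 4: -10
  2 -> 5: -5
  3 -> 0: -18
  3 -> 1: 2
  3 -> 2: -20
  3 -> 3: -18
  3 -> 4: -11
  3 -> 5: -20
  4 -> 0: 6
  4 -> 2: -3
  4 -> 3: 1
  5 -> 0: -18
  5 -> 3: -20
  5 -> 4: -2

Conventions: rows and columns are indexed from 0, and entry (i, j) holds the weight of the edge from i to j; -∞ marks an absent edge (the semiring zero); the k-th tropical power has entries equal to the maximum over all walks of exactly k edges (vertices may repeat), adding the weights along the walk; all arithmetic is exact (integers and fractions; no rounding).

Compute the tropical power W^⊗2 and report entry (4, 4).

W^⊗2:
  [-1, -8, -1, -1, 7, -7]
  [13, 1, 4, 8, -8, -6]
  [2, 1, 2, -9, -1, -3]
  [-5, -13, 1, 1, 9, -14]
  [-2, 6, 4, -4, -10, 2]
  [4, -18, -5, -1, -31, -22]
Key observation: the optimum is the walk 4->3->4, with weight 1 + (-11) = -10.
Optimal value attained by: walk 4->3->4.
Answer: (W^⊗2)[4][4] = -10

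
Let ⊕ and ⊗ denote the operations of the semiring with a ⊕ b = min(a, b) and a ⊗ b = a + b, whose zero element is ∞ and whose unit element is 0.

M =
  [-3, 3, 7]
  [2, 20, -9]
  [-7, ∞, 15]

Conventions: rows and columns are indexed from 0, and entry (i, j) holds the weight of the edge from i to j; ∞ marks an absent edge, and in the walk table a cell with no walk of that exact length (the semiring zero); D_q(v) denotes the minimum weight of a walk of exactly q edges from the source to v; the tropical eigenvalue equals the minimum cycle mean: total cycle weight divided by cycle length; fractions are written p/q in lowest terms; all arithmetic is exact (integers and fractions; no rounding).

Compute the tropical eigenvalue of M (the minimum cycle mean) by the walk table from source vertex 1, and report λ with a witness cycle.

q=0: [∞, 0, ∞]
q=1: [2, 20, -9]
q=2: [-16, 5, 6]
q=3: [-19, -13, -9]
Optimal cycle mean attained by: cycle 0->1->2->0, total 3 + (-9) + (-7), length 3.
Answer: λ = -13/3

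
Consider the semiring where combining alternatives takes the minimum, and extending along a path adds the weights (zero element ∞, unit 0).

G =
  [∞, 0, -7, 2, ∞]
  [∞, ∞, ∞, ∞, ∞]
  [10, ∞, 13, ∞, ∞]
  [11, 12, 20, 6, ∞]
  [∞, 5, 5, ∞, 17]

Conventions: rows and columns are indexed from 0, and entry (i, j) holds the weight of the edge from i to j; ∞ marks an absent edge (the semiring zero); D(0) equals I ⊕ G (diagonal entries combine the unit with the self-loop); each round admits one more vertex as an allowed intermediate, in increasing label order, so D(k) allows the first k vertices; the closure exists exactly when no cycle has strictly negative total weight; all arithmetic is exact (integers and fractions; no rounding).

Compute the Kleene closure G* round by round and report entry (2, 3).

D(0):
  [0, 0, -7, 2, ∞]
  [∞, 0, ∞, ∞, ∞]
  [10, ∞, 0, ∞, ∞]
  [11, 12, 20, 0, ∞]
  [∞, 5, 5, ∞, 0]
D(1):
  [0, 0, -7, 2, ∞]
  [∞, 0, ∞, ∞, ∞]
  [10, 10, 0, 12, ∞]
  [11, 11, 4, 0, ∞]
  [∞, 5, 5, ∞, 0]
D(2):
  [0, 0, -7, 2, ∞]
  [∞, 0, ∞, ∞, ∞]
  [10, 10, 0, 12, ∞]
  [11, 11, 4, 0, ∞]
  [∞, 5, 5, ∞, 0]
D(3):
  [0, 0, -7, 2, ∞]
  [∞, 0, ∞, ∞, ∞]
  [10, 10, 0, 12, ∞]
  [11, 11, 4, 0, ∞]
  [15, 5, 5, 17, 0]
D(4):
  [0, 0, -7, 2, ∞]
  [∞, 0, ∞, ∞, ∞]
  [10, 10, 0, 12, ∞]
  [11, 11, 4, 0, ∞]
  [15, 5, 5, 17, 0]
D(5):
  [0, 0, -7, 2, ∞]
  [∞, 0, ∞, ∞, ∞]
  [10, 10, 0, 12, ∞]
  [11, 11, 4, 0, ∞]
  [15, 5, 5, 17, 0]
Answer: G*[2][3] = 12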